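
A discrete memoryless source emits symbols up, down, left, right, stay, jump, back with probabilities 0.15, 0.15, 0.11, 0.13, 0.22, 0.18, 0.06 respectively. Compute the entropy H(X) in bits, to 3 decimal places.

H = −Σ pᵢ log₂ pᵢ.
−0.15·log₂(0.15) = 0.4105
−0.15·log₂(0.15) = 0.4105
−0.11·log₂(0.11) = 0.3503
−0.13·log₂(0.13) = 0.3826
−0.22·log₂(0.22) = 0.4806
−0.18·log₂(0.18) = 0.4453
−0.06·log₂(0.06) = 0.2435
Sum ≈ 2.7234 → 2.723 bits.

2.723 bits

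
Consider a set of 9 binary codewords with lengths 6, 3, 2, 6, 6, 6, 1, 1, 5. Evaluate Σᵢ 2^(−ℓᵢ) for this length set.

With common denominator 2^6 = 64: Σ 2^(−ℓᵢ) = 1/64 + 8/64 + 16/64 + 1/64 + 1/64 + 1/64 + 32/64 + 32/64 + 2/64 = 94/64 = 1.46875.

1.46875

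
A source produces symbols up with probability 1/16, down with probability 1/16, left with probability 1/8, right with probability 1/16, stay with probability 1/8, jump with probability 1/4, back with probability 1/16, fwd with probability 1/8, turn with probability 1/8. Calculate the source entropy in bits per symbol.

Each probability is a power of 1/2, so log₂(1/p) is an integer.
H = Σ p·log₂(1/p) = 1/16·4 + 1/16·4 + 1/8·3 + 1/16·4 + 1/8·3 + 1/4·2 + 1/16·4 + 1/8·3 + 1/8·3 = 3 bits.

3 bits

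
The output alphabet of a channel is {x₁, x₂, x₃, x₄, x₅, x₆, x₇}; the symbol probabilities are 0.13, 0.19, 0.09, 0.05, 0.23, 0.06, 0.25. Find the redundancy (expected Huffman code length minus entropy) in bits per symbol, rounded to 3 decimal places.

Entropy H = −Σ p log₂ p ≈ 2.5978 bits.
Huffman merges: 1/20+3/50→11/100; 9/100+11/100→1/5; 13/100+19/100→8/25; 1/5+23/100→43/100; 1/4+8/25→57/100; 43/100+57/100→1. L = 263/100 ≈ 2.6300.
L − H = 2.6300 − 2.5978 = 0.032 bits.

0.032 bits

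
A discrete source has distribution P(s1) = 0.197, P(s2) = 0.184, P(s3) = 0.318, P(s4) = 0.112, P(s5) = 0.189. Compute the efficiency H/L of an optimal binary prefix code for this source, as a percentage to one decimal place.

Entropy H = −Σ p log₂ p ≈ 2.2447 bits.
Huffman merges: 14/125+23/125→37/125; 189/1000+197/1000→193/500; 37/125+159/500→307/500; 193/500+307/500→1. L = 287/125 ≈ 2.2960.
Efficiency = H/L = 2.2447/2.2960 = 97.8%.

97.8%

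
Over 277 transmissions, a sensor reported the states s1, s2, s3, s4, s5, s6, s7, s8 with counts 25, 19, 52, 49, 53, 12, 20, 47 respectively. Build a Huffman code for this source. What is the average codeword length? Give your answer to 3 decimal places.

Probabilities are the counts divided by 277.
Repeatedly combine the two least-probable nodes; the expected code length is the sum of the merged weights.
merge 12/277 + 19/277 → 31/277
merge 20/277 + 25/277 → 45/277
merge 31/277 + 45/277 → 76/277
merge 47/277 + 49/277 → 96/277
merge 52/277 + 53/277 → 105/277
merge 76/277 + 96/277 → 172/277
merge 105/277 + 172/277 → 1
L = 31/277 + 45/277 + 76/277 + 96/277 + 105/277 + 172/277 + 1 = 802/277 ≈ 2.895 bits/symbol.

2.895 bits/symbol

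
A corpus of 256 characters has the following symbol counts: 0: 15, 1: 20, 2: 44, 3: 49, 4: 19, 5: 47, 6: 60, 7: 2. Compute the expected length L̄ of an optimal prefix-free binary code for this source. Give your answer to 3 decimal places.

2.781 bits/symbol

Probabilities are the counts divided by 256.
Repeatedly combine the two least-probable nodes; the expected code length is the sum of the merged weights.
merge 1/128 + 15/256 → 17/256
merge 17/256 + 19/256 → 9/64
merge 5/64 + 9/64 → 7/32
merge 11/64 + 47/256 → 91/256
merge 49/256 + 7/32 → 105/256
merge 15/64 + 91/256 → 151/256
merge 105/256 + 151/256 → 1
L = 17/256 + 9/64 + 7/32 + 91/256 + 105/256 + 151/256 + 1 = 89/32 ≈ 2.781 bits/symbol.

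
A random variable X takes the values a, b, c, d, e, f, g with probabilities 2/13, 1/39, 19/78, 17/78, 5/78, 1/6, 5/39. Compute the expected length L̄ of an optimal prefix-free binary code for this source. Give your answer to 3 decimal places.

2.628 bits/symbol

Repeatedly combine the two least-probable nodes; the expected code length is the sum of the merged weights.
merge 1/39 + 5/78 → 7/78
merge 7/78 + 5/39 → 17/78
merge 2/13 + 1/6 → 25/78
merge 17/78 + 17/78 → 17/39
merge 19/78 + 25/78 → 22/39
merge 17/39 + 22/39 → 1
L = 7/78 + 17/78 + 25/78 + 17/39 + 22/39 + 1 = 205/78 ≈ 2.628 bits/symbol.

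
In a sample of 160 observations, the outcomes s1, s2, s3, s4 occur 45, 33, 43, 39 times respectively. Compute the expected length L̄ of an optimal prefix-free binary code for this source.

2 bits/symbol

Probabilities are the counts divided by 160.
Repeatedly combine the two least-probable nodes; the expected code length is the sum of the merged weights.
merge 33/160 + 39/160 → 9/20
merge 43/160 + 9/32 → 11/20
merge 9/20 + 11/20 → 1
L = 9/20 + 11/20 + 1 = 2 bits/symbol.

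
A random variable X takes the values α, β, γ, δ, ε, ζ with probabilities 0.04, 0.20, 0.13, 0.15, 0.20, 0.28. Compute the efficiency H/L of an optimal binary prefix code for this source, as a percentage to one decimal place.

97.3%

Entropy H = −Σ p log₂ p ≈ 2.4219 bits.
Huffman merges: 1/25+13/100→17/100; 3/20+17/100→8/25; 1/5+1/5→2/5; 7/25+8/25→3/5; 2/5+3/5→1. L = 249/100 ≈ 2.4900.
Efficiency = H/L = 2.4219/2.4900 = 97.3%.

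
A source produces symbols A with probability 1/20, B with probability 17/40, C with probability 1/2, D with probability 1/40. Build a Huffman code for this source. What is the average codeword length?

Repeatedly combine the two least-probable nodes; the expected code length is the sum of the merged weights.
merge 1/40 + 1/20 → 3/40
merge 3/40 + 17/40 → 1/2
merge 1/2 + 1/2 → 1
L = 3/40 + 1/2 + 1 = 63/40 = 1.575 bits/symbol.

1.575 bits/symbol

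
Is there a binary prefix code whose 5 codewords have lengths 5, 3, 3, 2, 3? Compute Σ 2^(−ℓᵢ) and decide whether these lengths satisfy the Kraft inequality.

With common denominator 2^5 = 32: Σ 2^(−ℓᵢ) = 1/32 + 4/32 + 4/32 + 8/32 + 4/32 = 21/32 = 0.65625.
Kraft's inequality requires Σ ≤ 1; here Σ = 0.65625 ≤ 1, so such a prefix code exists.

0.65625; yes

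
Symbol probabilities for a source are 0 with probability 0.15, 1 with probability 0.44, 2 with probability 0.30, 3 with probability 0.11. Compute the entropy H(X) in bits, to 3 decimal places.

1.803 bits

H = −Σ pᵢ log₂ pᵢ.
−0.15·log₂(0.15) = 0.4105
−0.44·log₂(0.44) = 0.5211
−0.30·log₂(0.30) = 0.5211
−0.11·log₂(0.11) = 0.3503
Sum ≈ 1.8031 → 1.803 bits.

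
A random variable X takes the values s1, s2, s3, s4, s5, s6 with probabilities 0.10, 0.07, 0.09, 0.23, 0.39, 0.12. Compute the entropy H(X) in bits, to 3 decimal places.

2.298 bits

H = −Σ pᵢ log₂ pᵢ.
−0.10·log₂(0.10) = 0.3322
−0.07·log₂(0.07) = 0.2686
−0.09·log₂(0.09) = 0.3127
−0.23·log₂(0.23) = 0.4877
−0.39·log₂(0.39) = 0.5298
−0.12·log₂(0.12) = 0.3671
Sum ≈ 2.2979 → 2.298 bits.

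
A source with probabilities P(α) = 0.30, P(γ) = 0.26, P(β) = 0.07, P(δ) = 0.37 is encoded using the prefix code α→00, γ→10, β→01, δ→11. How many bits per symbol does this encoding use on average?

2 bits/symbol

L̄ = Σ pᵢ·ℓᵢ = 0.30·2 + 0.26·2 + 0.07·2 + 0.37·2 = 2 bits/symbol.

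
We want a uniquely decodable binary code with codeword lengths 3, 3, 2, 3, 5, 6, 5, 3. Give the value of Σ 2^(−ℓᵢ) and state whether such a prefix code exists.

With common denominator 2^6 = 64: Σ 2^(−ℓᵢ) = 8/64 + 8/64 + 16/64 + 8/64 + 2/64 + 1/64 + 2/64 + 8/64 = 53/64 = 0.828125.
Kraft's inequality requires Σ ≤ 1; here Σ = 0.828125 ≤ 1, so such a prefix code exists.

0.828125; yes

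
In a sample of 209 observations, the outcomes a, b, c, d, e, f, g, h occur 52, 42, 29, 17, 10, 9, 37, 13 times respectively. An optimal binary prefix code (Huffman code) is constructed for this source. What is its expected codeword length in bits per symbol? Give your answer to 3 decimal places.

2.785 bits/symbol

Probabilities are the counts divided by 209.
Repeatedly combine the two least-probable nodes; the expected code length is the sum of the merged weights.
merge 9/209 + 10/209 → 1/11
merge 13/209 + 17/209 → 30/209
merge 1/11 + 29/209 → 48/209
merge 30/209 + 37/209 → 67/209
merge 42/209 + 48/209 → 90/209
merge 52/209 + 67/209 → 119/209
merge 90/209 + 119/209 → 1
L = 1/11 + 30/209 + 48/209 + 67/209 + 90/209 + 119/209 + 1 = 582/209 ≈ 2.785 bits/symbol.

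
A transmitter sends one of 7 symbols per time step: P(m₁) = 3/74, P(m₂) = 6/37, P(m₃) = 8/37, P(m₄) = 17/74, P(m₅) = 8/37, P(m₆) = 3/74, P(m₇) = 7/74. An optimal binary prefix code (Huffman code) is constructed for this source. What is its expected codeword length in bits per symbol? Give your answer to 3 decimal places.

Repeatedly combine the two least-probable nodes; the expected code length is the sum of the merged weights.
merge 3/74 + 3/74 → 3/37
merge 3/37 + 7/74 → 13/74
merge 6/37 + 13/74 → 25/74
merge 8/37 + 8/37 → 16/37
merge 17/74 + 25/74 → 21/37
merge 16/37 + 21/37 → 1
L = 3/37 + 13/74 + 25/74 + 16/37 + 21/37 + 1 = 96/37 ≈ 2.595 bits/symbol.

2.595 bits/symbol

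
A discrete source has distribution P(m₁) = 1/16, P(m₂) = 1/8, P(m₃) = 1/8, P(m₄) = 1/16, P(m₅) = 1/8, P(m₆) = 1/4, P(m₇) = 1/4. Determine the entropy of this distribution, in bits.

2.625 bits

Each probability is a power of 1/2, so log₂(1/p) is an integer.
H = Σ p·log₂(1/p) = 1/16·4 + 1/8·3 + 1/8·3 + 1/16·4 + 1/8·3 + 1/4·2 + 1/4·2 = 2.625 bits.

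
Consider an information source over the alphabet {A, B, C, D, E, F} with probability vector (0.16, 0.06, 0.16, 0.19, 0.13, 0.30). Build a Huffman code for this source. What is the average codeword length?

2.51 bits/symbol

Repeatedly combine the two least-probable nodes; the expected code length is the sum of the merged weights.
merge 3/50 + 13/100 → 19/100
merge 4/25 + 4/25 → 8/25
merge 19/100 + 19/100 → 19/50
merge 3/10 + 8/25 → 31/50
merge 19/50 + 31/50 → 1
L = 19/100 + 8/25 + 19/50 + 31/50 + 1 = 251/100 = 2.51 bits/symbol.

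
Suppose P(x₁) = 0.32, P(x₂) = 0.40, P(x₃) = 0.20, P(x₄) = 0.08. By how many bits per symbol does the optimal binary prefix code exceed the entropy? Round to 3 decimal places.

0.069 bits

Entropy H = −Σ p log₂ p ≈ 1.8107 bits.
Huffman merges: 2/25+1/5→7/25; 7/25+8/25→3/5; 2/5+3/5→1. L = 47/25 ≈ 1.8800.
L − H = 1.8800 − 1.8107 = 0.069 bits.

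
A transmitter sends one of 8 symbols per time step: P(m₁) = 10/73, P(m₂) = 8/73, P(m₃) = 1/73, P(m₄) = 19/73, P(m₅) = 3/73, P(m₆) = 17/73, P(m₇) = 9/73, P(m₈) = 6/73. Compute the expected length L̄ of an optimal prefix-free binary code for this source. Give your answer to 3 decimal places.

Repeatedly combine the two least-probable nodes; the expected code length is the sum of the merged weights.
merge 1/73 + 3/73 → 4/73
merge 4/73 + 6/73 → 10/73
merge 8/73 + 9/73 → 17/73
merge 10/73 + 10/73 → 20/73
merge 17/73 + 17/73 → 34/73
merge 19/73 + 20/73 → 39/73
merge 34/73 + 39/73 → 1
L = 4/73 + 10/73 + 17/73 + 20/73 + 34/73 + 39/73 + 1 = 197/73 ≈ 2.699 bits/symbol.

2.699 bits/symbol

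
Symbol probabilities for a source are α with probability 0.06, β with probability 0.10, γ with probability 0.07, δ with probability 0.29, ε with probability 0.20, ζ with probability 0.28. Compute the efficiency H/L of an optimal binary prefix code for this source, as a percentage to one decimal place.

99.2%

Entropy H = −Σ p log₂ p ≈ 2.3408 bits.
Huffman merges: 3/50+7/100→13/100; 1/10+13/100→23/100; 1/5+23/100→43/100; 7/25+29/100→57/100; 43/100+57/100→1. L = 59/25 ≈ 2.3600.
Efficiency = H/L = 2.3408/2.3600 = 99.2%.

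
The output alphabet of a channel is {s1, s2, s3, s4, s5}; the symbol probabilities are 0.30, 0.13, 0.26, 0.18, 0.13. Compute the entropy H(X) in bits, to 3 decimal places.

2.237 bits

H = −Σ pᵢ log₂ pᵢ.
−0.30·log₂(0.30) = 0.5211
−0.13·log₂(0.13) = 0.3826
−0.26·log₂(0.26) = 0.5053
−0.18·log₂(0.18) = 0.4453
−0.13·log₂(0.13) = 0.3826
Sum ≈ 2.2370 → 2.237 bits.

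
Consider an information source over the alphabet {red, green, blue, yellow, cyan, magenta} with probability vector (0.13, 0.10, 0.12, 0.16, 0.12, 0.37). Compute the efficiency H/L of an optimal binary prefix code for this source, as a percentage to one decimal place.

Entropy H = −Σ p log₂ p ≈ 2.4027 bits.
Huffman merges: 1/10+3/25→11/50; 3/25+13/100→1/4; 4/25+11/50→19/50; 1/4+37/100→31/50; 19/50+31/50→1. L = 247/100 ≈ 2.4700.
Efficiency = H/L = 2.4027/2.4700 = 97.3%.

97.3%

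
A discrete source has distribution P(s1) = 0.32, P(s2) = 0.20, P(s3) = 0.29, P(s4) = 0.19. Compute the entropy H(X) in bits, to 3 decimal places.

H = −Σ pᵢ log₂ pᵢ.
−0.32·log₂(0.32) = 0.5260
−0.20·log₂(0.20) = 0.4644
−0.29·log₂(0.29) = 0.5179
−0.19·log₂(0.19) = 0.4552
Sum ≈ 1.9635 → 1.964 bits.

1.964 bits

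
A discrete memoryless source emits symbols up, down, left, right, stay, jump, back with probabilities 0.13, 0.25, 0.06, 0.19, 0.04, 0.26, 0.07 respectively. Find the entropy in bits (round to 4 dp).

H = −Σ pᵢ log₂ pᵢ.
−0.13·log₂(0.13) = 0.3826
−0.25·log₂(0.25) = 0.5000
−0.06·log₂(0.06) = 0.2435
−0.19·log₂(0.19) = 0.4552
−0.04·log₂(0.04) = 0.1858
−0.26·log₂(0.26) = 0.5053
−0.07·log₂(0.07) = 0.2686
Sum ≈ 2.5410 → 2.5410 bits.

2.5410 bits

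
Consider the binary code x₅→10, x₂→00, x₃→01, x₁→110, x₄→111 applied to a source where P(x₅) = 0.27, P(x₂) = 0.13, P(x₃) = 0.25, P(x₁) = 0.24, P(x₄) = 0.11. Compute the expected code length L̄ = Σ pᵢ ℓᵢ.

2.35 bits/symbol

L̄ = Σ pᵢ·ℓᵢ = 0.27·2 + 0.13·2 + 0.25·2 + 0.24·3 + 0.11·3 = 2.35 bits/symbol.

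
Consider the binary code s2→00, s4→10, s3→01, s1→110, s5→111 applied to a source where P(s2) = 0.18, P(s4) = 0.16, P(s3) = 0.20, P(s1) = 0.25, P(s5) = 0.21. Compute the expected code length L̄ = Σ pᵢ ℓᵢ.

L̄ = Σ pᵢ·ℓᵢ = 0.18·2 + 0.16·2 + 0.20·2 + 0.25·3 + 0.21·3 = 2.46 bits/symbol.

2.46 bits/symbol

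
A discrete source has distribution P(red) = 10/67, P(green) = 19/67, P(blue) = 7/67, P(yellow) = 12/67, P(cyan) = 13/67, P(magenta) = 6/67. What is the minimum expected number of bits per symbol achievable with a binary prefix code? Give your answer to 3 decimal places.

Repeatedly combine the two least-probable nodes; the expected code length is the sum of the merged weights.
merge 6/67 + 7/67 → 13/67
merge 10/67 + 12/67 → 22/67
merge 13/67 + 13/67 → 26/67
merge 19/67 + 22/67 → 41/67
merge 26/67 + 41/67 → 1
L = 13/67 + 22/67 + 26/67 + 41/67 + 1 = 169/67 ≈ 2.522 bits/symbol.

2.522 bits/symbol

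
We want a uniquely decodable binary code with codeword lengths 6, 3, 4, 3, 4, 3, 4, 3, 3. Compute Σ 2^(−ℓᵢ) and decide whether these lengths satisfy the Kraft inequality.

With common denominator 2^6 = 64: Σ 2^(−ℓᵢ) = 1/64 + 8/64 + 4/64 + 8/64 + 4/64 + 8/64 + 4/64 + 8/64 + 8/64 = 53/64 = 0.828125.
Kraft's inequality requires Σ ≤ 1; here Σ = 0.828125 ≤ 1, so such a prefix code exists.

0.828125; yes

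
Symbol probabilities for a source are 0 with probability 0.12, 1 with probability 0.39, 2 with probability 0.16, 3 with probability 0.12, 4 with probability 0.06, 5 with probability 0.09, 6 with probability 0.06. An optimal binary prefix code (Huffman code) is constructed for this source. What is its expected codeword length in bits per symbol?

2.55 bits/symbol

Repeatedly combine the two least-probable nodes; the expected code length is the sum of the merged weights.
merge 3/50 + 3/50 → 3/25
merge 9/100 + 3/25 → 21/100
merge 3/25 + 3/25 → 6/25
merge 4/25 + 21/100 → 37/100
merge 6/25 + 37/100 → 61/100
merge 39/100 + 61/100 → 1
L = 3/25 + 21/100 + 6/25 + 37/100 + 61/100 + 1 = 51/20 = 2.55 bits/symbol.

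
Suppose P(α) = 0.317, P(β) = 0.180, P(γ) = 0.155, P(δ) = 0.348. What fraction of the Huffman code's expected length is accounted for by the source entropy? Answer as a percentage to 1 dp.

96.5%

Entropy H = −Σ p log₂ p ≈ 1.9176 bits.
Huffman merges: 31/200+9/50→67/200; 317/1000+67/200→163/250; 87/250+163/250→1. L = 1987/1000 ≈ 1.9870.
Efficiency = H/L = 1.9176/1.9870 = 96.5%.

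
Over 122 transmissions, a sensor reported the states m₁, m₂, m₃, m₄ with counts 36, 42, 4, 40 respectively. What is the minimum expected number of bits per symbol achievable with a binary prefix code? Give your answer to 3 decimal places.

1.984 bits/symbol

Probabilities are the counts divided by 122.
Repeatedly combine the two least-probable nodes; the expected code length is the sum of the merged weights.
merge 2/61 + 18/61 → 20/61
merge 20/61 + 20/61 → 40/61
merge 21/61 + 40/61 → 1
L = 20/61 + 40/61 + 1 = 121/61 ≈ 1.984 bits/symbol.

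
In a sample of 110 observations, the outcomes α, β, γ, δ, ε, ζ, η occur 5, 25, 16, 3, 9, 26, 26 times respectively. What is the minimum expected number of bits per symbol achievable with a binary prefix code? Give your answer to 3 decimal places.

2.527 bits/symbol

Probabilities are the counts divided by 110.
Repeatedly combine the two least-probable nodes; the expected code length is the sum of the merged weights.
merge 3/110 + 1/22 → 4/55
merge 4/55 + 9/110 → 17/110
merge 8/55 + 17/110 → 3/10
merge 5/22 + 13/55 → 51/110
merge 13/55 + 3/10 → 59/110
merge 51/110 + 59/110 → 1
L = 4/55 + 17/110 + 3/10 + 51/110 + 59/110 + 1 = 139/55 ≈ 2.527 bits/symbol.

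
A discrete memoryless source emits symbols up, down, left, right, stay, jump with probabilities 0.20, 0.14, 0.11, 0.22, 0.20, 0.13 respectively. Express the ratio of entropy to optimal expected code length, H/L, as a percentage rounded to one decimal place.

98.4%

Entropy H = −Σ p log₂ p ≈ 2.5394 bits.
Huffman merges: 11/100+13/100→6/25; 7/50+1/5→17/50; 1/5+11/50→21/50; 6/25+17/50→29/50; 21/50+29/50→1. L = 129/50 ≈ 2.5800.
Efficiency = H/L = 2.5394/2.5800 = 98.4%.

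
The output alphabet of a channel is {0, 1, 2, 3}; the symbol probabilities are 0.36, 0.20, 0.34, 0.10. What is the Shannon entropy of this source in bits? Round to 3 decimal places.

1.856 bits

H = −Σ pᵢ log₂ pᵢ.
−0.36·log₂(0.36) = 0.5306
−0.20·log₂(0.20) = 0.4644
−0.34·log₂(0.34) = 0.5292
−0.10·log₂(0.10) = 0.3322
Sum ≈ 1.8564 → 1.856 bits.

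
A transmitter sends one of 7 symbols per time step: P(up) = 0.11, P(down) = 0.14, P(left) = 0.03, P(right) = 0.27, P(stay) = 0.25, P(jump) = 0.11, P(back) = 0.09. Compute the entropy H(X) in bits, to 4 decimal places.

2.5721 bits

H = −Σ pᵢ log₂ pᵢ.
−0.11·log₂(0.11) = 0.3503
−0.14·log₂(0.14) = 0.3971
−0.03·log₂(0.03) = 0.1518
−0.27·log₂(0.27) = 0.5100
−0.25·log₂(0.25) = 0.5000
−0.11·log₂(0.11) = 0.3503
−0.09·log₂(0.09) = 0.3127
Sum ≈ 2.5721 → 2.5721 bits.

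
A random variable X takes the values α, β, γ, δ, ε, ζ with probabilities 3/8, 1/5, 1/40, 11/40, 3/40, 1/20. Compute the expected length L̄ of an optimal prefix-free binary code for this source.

2.2 bits/symbol

Repeatedly combine the two least-probable nodes; the expected code length is the sum of the merged weights.
merge 1/40 + 1/20 → 3/40
merge 3/40 + 3/40 → 3/20
merge 3/20 + 1/5 → 7/20
merge 11/40 + 7/20 → 5/8
merge 3/8 + 5/8 → 1
L = 3/40 + 3/20 + 7/20 + 5/8 + 1 = 11/5 = 2.2 bits/symbol.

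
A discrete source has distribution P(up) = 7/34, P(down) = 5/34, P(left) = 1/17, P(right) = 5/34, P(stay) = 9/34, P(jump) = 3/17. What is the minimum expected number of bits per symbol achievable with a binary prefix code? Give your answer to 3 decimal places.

Repeatedly combine the two least-probable nodes; the expected code length is the sum of the merged weights.
merge 1/17 + 5/34 → 7/34
merge 5/34 + 3/17 → 11/34
merge 7/34 + 7/34 → 7/17
merge 9/34 + 11/34 → 10/17
merge 7/17 + 10/17 → 1
L = 7/34 + 11/34 + 7/17 + 10/17 + 1 = 43/17 ≈ 2.529 bits/symbol.

2.529 bits/symbol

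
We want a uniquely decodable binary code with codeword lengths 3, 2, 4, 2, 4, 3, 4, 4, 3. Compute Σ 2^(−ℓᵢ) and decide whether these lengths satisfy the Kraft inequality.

1.125; no

With common denominator 2^4 = 16: Σ 2^(−ℓᵢ) = 2/16 + 4/16 + 1/16 + 4/16 + 1/16 + 2/16 + 1/16 + 1/16 + 2/16 = 18/16 = 1.125.
Kraft's inequality requires Σ ≤ 1; here Σ = 1.125 > 1, so no such prefix code exists.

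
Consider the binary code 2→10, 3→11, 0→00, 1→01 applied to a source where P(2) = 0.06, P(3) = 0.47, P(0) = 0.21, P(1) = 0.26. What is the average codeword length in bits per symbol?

L̄ = Σ pᵢ·ℓᵢ = 0.06·2 + 0.47·2 + 0.21·2 + 0.26·2 = 2 bits/symbol.

2 bits/symbol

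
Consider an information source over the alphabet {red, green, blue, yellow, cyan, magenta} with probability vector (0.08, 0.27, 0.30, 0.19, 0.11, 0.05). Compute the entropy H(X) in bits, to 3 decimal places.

2.344 bits

H = −Σ pᵢ log₂ pᵢ.
−0.08·log₂(0.08) = 0.2915
−0.27·log₂(0.27) = 0.5100
−0.30·log₂(0.30) = 0.5211
−0.19·log₂(0.19) = 0.4552
−0.11·log₂(0.11) = 0.3503
−0.05·log₂(0.05) = 0.2161
Sum ≈ 2.3442 → 2.344 bits.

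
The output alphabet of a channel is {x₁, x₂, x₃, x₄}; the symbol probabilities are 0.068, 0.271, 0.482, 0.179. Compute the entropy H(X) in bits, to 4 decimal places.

1.7260 bits

H = −Σ pᵢ log₂ pᵢ.
−0.068·log₂(0.068) = 0.2637
−0.271·log₂(0.271) = 0.5105
−0.482·log₂(0.482) = 0.5075
−0.179·log₂(0.179) = 0.4443
Sum ≈ 1.7260 → 1.7260 bits.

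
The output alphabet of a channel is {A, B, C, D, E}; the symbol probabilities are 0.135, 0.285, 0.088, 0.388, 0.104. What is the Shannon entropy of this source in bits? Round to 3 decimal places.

H = −Σ pᵢ log₂ pᵢ.
−0.135·log₂(0.135) = 0.3900
−0.285·log₂(0.285) = 0.5161
−0.088·log₂(0.088) = 0.3086
−0.388·log₂(0.388) = 0.5300
−0.104·log₂(0.104) = 0.3396
Sum ≈ 2.0842 → 2.084 bits.

2.084 bits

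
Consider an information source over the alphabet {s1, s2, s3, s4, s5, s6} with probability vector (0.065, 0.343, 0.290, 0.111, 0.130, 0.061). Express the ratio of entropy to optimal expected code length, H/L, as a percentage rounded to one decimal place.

Entropy H = −Σ p log₂ p ≈ 2.2845 bits.
Huffman merges: 61/1000+13/200→63/500; 111/1000+63/500→237/1000; 13/100+237/1000→367/1000; 29/100+343/1000→633/1000; 367/1000+633/1000→1. L = 2363/1000 ≈ 2.3630.
Efficiency = H/L = 2.2845/2.3630 = 96.7%.

96.7%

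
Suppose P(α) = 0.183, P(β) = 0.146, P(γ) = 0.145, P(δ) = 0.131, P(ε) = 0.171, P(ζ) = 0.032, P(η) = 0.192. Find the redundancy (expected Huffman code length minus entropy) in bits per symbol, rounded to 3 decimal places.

0.095 bits

Entropy H = −Σ p log₂ p ≈ 2.6935 bits.
Huffman merges: 4/125+131/1000→163/1000; 29/200+73/500→291/1000; 163/1000+171/1000→167/500; 183/1000+24/125→3/8; 291/1000+167/500→5/8; 3/8+5/8→1. L = 697/250 ≈ 2.7880.
L − H = 2.7880 − 2.6935 = 0.095 bits.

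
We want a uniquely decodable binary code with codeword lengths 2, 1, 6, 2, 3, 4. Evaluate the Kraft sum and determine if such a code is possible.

With common denominator 2^6 = 64: Σ 2^(−ℓᵢ) = 16/64 + 32/64 + 1/64 + 16/64 + 8/64 + 4/64 = 77/64 = 1.203125.
Kraft's inequality requires Σ ≤ 1; here Σ = 1.203125 > 1, so no such prefix code exists.

1.203125; no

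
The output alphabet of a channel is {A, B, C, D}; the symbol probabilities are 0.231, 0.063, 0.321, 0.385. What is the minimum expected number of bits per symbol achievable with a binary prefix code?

1.909 bits/symbol

Repeatedly combine the two least-probable nodes; the expected code length is the sum of the merged weights.
merge 63/1000 + 231/1000 → 147/500
merge 147/500 + 321/1000 → 123/200
merge 77/200 + 123/200 → 1
L = 147/500 + 123/200 + 1 = 1909/1000 = 1.909 bits/symbol.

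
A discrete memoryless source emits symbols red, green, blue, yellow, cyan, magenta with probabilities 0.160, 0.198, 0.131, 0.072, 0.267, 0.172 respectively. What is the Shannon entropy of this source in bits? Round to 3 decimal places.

H = −Σ pᵢ log₂ pᵢ.
−0.160·log₂(0.160) = 0.4230
−0.198·log₂(0.198) = 0.4626
−0.131·log₂(0.131) = 0.3841
−0.072·log₂(0.072) = 0.2733
−0.267·log₂(0.267) = 0.5087
−0.172·log₂(0.172) = 0.4368
Sum ≈ 2.4885 → 2.489 bits.

2.489 bits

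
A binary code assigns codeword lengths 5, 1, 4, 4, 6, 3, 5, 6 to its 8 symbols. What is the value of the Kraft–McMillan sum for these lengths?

0.84375

With common denominator 2^6 = 64: Σ 2^(−ℓᵢ) = 2/64 + 32/64 + 4/64 + 4/64 + 1/64 + 8/64 + 2/64 + 1/64 = 54/64 = 0.84375.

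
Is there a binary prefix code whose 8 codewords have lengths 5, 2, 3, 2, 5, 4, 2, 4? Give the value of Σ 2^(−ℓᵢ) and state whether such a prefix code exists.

1.0625; no

With common denominator 2^5 = 32: Σ 2^(−ℓᵢ) = 1/32 + 8/32 + 4/32 + 8/32 + 1/32 + 2/32 + 8/32 + 2/32 = 34/32 = 1.0625.
Kraft's inequality requires Σ ≤ 1; here Σ = 1.0625 > 1, so no such prefix code exists.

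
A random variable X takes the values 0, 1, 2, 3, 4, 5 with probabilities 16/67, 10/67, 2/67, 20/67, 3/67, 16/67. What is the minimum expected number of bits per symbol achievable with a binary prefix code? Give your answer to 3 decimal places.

2.299 bits/symbol

Repeatedly combine the two least-probable nodes; the expected code length is the sum of the merged weights.
merge 2/67 + 3/67 → 5/67
merge 5/67 + 10/67 → 15/67
merge 15/67 + 16/67 → 31/67
merge 16/67 + 20/67 → 36/67
merge 31/67 + 36/67 → 1
L = 5/67 + 15/67 + 31/67 + 36/67 + 1 = 154/67 ≈ 2.299 bits/symbol.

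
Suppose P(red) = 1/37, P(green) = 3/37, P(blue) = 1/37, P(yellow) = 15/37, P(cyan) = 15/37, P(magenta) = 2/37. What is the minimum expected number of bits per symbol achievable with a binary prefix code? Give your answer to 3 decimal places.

1.946 bits/symbol

Repeatedly combine the two least-probable nodes; the expected code length is the sum of the merged weights.
merge 1/37 + 1/37 → 2/37
merge 2/37 + 2/37 → 4/37
merge 3/37 + 4/37 → 7/37
merge 7/37 + 15/37 → 22/37
merge 15/37 + 22/37 → 1
L = 2/37 + 4/37 + 7/37 + 22/37 + 1 = 72/37 ≈ 1.946 bits/symbol.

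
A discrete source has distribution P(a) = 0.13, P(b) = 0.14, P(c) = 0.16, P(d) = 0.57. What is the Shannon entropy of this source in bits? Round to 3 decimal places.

H = −Σ pᵢ log₂ pᵢ.
−0.13·log₂(0.13) = 0.3826
−0.14·log₂(0.14) = 0.3971
−0.16·log₂(0.16) = 0.4230
−0.57·log₂(0.57) = 0.4623
Sum ≈ 1.6650 → 1.665 bits.

1.665 bits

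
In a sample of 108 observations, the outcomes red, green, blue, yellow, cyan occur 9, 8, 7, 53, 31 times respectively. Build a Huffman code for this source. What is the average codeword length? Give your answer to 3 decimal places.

Probabilities are the counts divided by 108.
Repeatedly combine the two least-probable nodes; the expected code length is the sum of the merged weights.
merge 7/108 + 2/27 → 5/36
merge 1/12 + 5/36 → 2/9
merge 2/9 + 31/108 → 55/108
merge 53/108 + 55/108 → 1
L = 5/36 + 2/9 + 55/108 + 1 = 101/54 ≈ 1.870 bits/symbol.

1.870 bits/symbol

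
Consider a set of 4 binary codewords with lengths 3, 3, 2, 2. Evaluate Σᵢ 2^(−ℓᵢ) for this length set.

With common denominator 2^3 = 8: Σ 2^(−ℓᵢ) = 1/8 + 1/8 + 2/8 + 2/8 = 6/8 = 0.75.

0.75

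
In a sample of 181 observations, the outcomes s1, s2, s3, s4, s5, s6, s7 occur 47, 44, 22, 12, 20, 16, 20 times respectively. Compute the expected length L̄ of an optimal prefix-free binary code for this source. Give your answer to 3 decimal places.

Probabilities are the counts divided by 181.
Repeatedly combine the two least-probable nodes; the expected code length is the sum of the merged weights.
merge 12/181 + 16/181 → 28/181
merge 20/181 + 20/181 → 40/181
merge 22/181 + 28/181 → 50/181
merge 40/181 + 44/181 → 84/181
merge 47/181 + 50/181 → 97/181
merge 84/181 + 97/181 → 1
L = 28/181 + 40/181 + 50/181 + 84/181 + 97/181 + 1 = 480/181 ≈ 2.652 bits/symbol.

2.652 bits/symbol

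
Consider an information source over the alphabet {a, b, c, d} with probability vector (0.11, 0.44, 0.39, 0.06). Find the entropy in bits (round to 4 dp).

H = −Σ pᵢ log₂ pᵢ.
−0.11·log₂(0.11) = 0.3503
−0.44·log₂(0.44) = 0.5211
−0.39·log₂(0.39) = 0.5298
−0.06·log₂(0.06) = 0.2435
Sum ≈ 1.6448 → 1.6448 bits.

1.6448 bits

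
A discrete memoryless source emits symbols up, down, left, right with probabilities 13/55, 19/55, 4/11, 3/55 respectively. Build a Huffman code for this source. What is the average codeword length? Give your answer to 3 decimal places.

1.927 bits/symbol

Repeatedly combine the two least-probable nodes; the expected code length is the sum of the merged weights.
merge 3/55 + 13/55 → 16/55
merge 16/55 + 19/55 → 7/11
merge 4/11 + 7/11 → 1
L = 16/55 + 7/11 + 1 = 106/55 ≈ 1.927 bits/symbol.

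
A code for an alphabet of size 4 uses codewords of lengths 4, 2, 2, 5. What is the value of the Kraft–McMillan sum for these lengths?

0.59375

With common denominator 2^5 = 32: Σ 2^(−ℓᵢ) = 2/32 + 8/32 + 8/32 + 1/32 = 19/32 = 0.59375.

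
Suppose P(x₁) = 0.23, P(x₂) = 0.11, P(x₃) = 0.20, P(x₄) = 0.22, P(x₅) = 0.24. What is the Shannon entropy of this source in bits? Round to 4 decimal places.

2.2770 bits

H = −Σ pᵢ log₂ pᵢ.
−0.23·log₂(0.23) = 0.4877
−0.11·log₂(0.11) = 0.3503
−0.20·log₂(0.20) = 0.4644
−0.22·log₂(0.22) = 0.4806
−0.24·log₂(0.24) = 0.4941
Sum ≈ 2.2770 → 2.2770 bits.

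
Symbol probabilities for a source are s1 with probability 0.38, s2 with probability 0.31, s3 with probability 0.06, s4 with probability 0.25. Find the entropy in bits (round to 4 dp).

1.7978 bits

H = −Σ pᵢ log₂ pᵢ.
−0.38·log₂(0.38) = 0.5305
−0.31·log₂(0.31) = 0.5238
−0.06·log₂(0.06) = 0.2435
−0.25·log₂(0.25) = 0.5000
Sum ≈ 1.7978 → 1.7978 bits.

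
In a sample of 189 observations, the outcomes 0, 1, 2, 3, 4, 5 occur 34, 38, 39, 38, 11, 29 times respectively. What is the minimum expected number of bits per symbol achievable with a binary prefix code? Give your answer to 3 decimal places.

Probabilities are the counts divided by 189.
Repeatedly combine the two least-probable nodes; the expected code length is the sum of the merged weights.
merge 11/189 + 29/189 → 40/189
merge 34/189 + 38/189 → 8/21
merge 38/189 + 13/63 → 11/27
merge 40/189 + 8/21 → 16/27
merge 11/27 + 16/27 → 1
L = 40/189 + 8/21 + 11/27 + 16/27 + 1 = 70/27 ≈ 2.593 bits/symbol.

2.593 bits/symbol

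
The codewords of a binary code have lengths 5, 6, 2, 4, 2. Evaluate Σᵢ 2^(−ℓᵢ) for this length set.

0.609375

With common denominator 2^6 = 64: Σ 2^(−ℓᵢ) = 2/64 + 1/64 + 16/64 + 4/64 + 16/64 = 39/64 = 0.609375.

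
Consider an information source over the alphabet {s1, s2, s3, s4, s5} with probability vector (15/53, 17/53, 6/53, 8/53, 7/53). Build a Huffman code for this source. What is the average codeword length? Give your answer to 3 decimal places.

2.245 bits/symbol

Repeatedly combine the two least-probable nodes; the expected code length is the sum of the merged weights.
merge 6/53 + 7/53 → 13/53
merge 8/53 + 13/53 → 21/53
merge 15/53 + 17/53 → 32/53
merge 21/53 + 32/53 → 1
L = 13/53 + 21/53 + 32/53 + 1 = 119/53 ≈ 2.245 bits/symbol.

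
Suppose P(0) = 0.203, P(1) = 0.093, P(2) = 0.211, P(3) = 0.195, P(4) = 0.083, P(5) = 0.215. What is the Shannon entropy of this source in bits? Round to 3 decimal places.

H = −Σ pᵢ log₂ pᵢ.
−0.203·log₂(0.203) = 0.4670
−0.093·log₂(0.093) = 0.3187
−0.211·log₂(0.211) = 0.4736
−0.195·log₂(0.195) = 0.4599
−0.083·log₂(0.083) = 0.2980
−0.215·log₂(0.215) = 0.4768
Sum ≈ 2.4940 → 2.494 bits.

2.494 bits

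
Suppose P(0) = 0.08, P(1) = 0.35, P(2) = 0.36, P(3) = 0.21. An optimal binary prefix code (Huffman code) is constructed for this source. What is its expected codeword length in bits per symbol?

Repeatedly combine the two least-probable nodes; the expected code length is the sum of the merged weights.
merge 2/25 + 21/100 → 29/100
merge 29/100 + 7/20 → 16/25
merge 9/25 + 16/25 → 1
L = 29/100 + 16/25 + 1 = 193/100 = 1.93 bits/symbol.

1.93 bits/symbol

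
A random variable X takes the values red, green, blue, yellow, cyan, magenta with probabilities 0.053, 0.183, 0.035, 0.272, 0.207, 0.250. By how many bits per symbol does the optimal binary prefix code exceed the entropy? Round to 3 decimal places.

Entropy H = −Σ p log₂ p ≈ 2.3235 bits.
Huffman merges: 7/200+53/1000→11/125; 11/125+183/1000→271/1000; 207/1000+1/4→457/1000; 271/1000+34/125→543/1000; 457/1000+543/1000→1. L = 2359/1000 ≈ 2.3590.
L − H = 2.3590 − 2.3235 = 0.035 bits.

0.035 bits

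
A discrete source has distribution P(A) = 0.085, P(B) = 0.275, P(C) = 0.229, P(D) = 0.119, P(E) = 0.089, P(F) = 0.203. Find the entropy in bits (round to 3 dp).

2.445 bits

H = −Σ pᵢ log₂ pᵢ.
−0.085·log₂(0.085) = 0.3023
−0.275·log₂(0.275) = 0.5122
−0.229·log₂(0.229) = 0.4870
−0.119·log₂(0.119) = 0.3654
−0.089·log₂(0.089) = 0.3106
−0.203·log₂(0.203) = 0.4670
Sum ≈ 2.4445 → 2.445 bits.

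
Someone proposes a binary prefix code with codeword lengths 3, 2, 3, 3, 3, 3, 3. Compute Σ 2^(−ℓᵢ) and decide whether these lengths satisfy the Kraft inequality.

With common denominator 2^3 = 8: Σ 2^(−ℓᵢ) = 1/8 + 2/8 + 1/8 + 1/8 + 1/8 + 1/8 + 1/8 = 8/8 = 1.
Kraft's inequality requires Σ ≤ 1; here Σ = 1 ≤ 1, so such a prefix code exists.

1; yes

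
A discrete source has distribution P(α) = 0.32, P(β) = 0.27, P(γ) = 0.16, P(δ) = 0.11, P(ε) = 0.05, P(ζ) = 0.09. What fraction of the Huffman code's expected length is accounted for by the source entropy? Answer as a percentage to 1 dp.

Entropy H = −Σ p log₂ p ≈ 2.3381 bits.
Huffman merges: 1/20+9/100→7/50; 11/100+7/50→1/4; 4/25+1/4→41/100; 27/100+8/25→59/100; 41/100+59/100→1. L = 239/100 ≈ 2.3900.
Efficiency = H/L = 2.3381/2.3900 = 97.8%.

97.8%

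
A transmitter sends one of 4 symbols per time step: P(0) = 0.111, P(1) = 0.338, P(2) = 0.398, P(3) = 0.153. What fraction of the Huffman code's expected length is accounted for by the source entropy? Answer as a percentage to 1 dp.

97.8%

Entropy H = −Σ p log₂ p ≈ 1.8243 bits.
Huffman merges: 111/1000+153/1000→33/125; 33/125+169/500→301/500; 199/500+301/500→1. L = 933/500 ≈ 1.8660.
Efficiency = H/L = 1.8243/1.8660 = 97.8%.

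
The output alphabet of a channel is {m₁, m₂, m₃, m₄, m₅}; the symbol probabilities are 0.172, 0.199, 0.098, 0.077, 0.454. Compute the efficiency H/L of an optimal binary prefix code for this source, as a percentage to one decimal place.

Entropy H = −Σ p log₂ p ≈ 2.0307 bits.
Huffman merges: 77/1000+49/500→7/40; 43/250+7/40→347/1000; 199/1000+347/1000→273/500; 227/500+273/500→1. L = 517/250 ≈ 2.0680.
Efficiency = H/L = 2.0307/2.0680 = 98.2%.

98.2%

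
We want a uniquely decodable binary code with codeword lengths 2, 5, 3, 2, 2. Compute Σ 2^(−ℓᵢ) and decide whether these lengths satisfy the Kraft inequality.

0.90625; yes

With common denominator 2^5 = 32: Σ 2^(−ℓᵢ) = 8/32 + 1/32 + 4/32 + 8/32 + 8/32 = 29/32 = 0.90625.
Kraft's inequality requires Σ ≤ 1; here Σ = 0.90625 ≤ 1, so such a prefix code exists.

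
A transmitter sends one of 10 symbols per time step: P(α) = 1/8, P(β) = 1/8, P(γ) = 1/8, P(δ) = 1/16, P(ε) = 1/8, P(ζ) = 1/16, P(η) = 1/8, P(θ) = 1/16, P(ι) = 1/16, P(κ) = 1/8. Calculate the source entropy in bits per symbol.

3.25 bits

Each probability is a power of 1/2, so log₂(1/p) is an integer.
H = Σ p·log₂(1/p) = 1/8·3 + 1/8·3 + 1/8·3 + 1/16·4 + 1/8·3 + 1/16·4 + 1/8·3 + 1/16·4 + 1/16·4 + 1/8·3 = 3.25 bits.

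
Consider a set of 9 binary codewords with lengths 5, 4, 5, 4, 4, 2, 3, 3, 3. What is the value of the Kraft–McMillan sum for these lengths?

0.875

With common denominator 2^5 = 32: Σ 2^(−ℓᵢ) = 1/32 + 2/32 + 1/32 + 2/32 + 2/32 + 8/32 + 4/32 + 4/32 + 4/32 = 28/32 = 0.875.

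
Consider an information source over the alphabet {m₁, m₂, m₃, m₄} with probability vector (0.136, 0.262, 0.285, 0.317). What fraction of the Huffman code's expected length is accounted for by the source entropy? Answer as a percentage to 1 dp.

Entropy H = −Σ p log₂ p ≈ 1.9393 bits.
Huffman merges: 17/125+131/500→199/500; 57/200+317/1000→301/500; 199/500+301/500→1. L = 2 ≈ 2.0000.
Efficiency = H/L = 1.9393/2.0000 = 97.0%.

97.0%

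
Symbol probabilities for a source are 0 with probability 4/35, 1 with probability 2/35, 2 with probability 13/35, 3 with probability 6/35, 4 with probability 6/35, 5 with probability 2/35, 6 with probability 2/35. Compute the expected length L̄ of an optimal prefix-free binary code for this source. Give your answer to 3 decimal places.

Repeatedly combine the two least-probable nodes; the expected code length is the sum of the merged weights.
merge 2/35 + 2/35 → 4/35
merge 2/35 + 4/35 → 6/35
merge 4/35 + 6/35 → 2/7
merge 6/35 + 6/35 → 12/35
merge 2/7 + 12/35 → 22/35
merge 13/35 + 22/35 → 1
L = 4/35 + 6/35 + 2/7 + 12/35 + 22/35 + 1 = 89/35 ≈ 2.543 bits/symbol.

2.543 bits/symbol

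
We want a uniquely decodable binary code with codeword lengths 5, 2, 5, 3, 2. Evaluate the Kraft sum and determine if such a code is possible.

With common denominator 2^5 = 32: Σ 2^(−ℓᵢ) = 1/32 + 8/32 + 1/32 + 4/32 + 8/32 = 22/32 = 0.6875.
Kraft's inequality requires Σ ≤ 1; here Σ = 0.6875 ≤ 1, so such a prefix code exists.

0.6875; yes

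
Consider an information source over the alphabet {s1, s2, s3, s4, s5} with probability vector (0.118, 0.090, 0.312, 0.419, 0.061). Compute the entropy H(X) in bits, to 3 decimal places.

1.973 bits

H = −Σ pᵢ log₂ pᵢ.
−0.118·log₂(0.118) = 0.3638
−0.090·log₂(0.090) = 0.3127
−0.312·log₂(0.312) = 0.5243
−0.419·log₂(0.419) = 0.5258
−0.061·log₂(0.061) = 0.2461
Sum ≈ 1.9727 → 1.973 bits.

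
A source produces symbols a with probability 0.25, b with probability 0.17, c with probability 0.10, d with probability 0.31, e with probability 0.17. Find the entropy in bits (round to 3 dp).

2.225 bits

H = −Σ pᵢ log₂ pᵢ.
−0.25·log₂(0.25) = 0.5000
−0.17·log₂(0.17) = 0.4346
−0.10·log₂(0.10) = 0.3322
−0.31·log₂(0.31) = 0.5238
−0.17·log₂(0.17) = 0.4346
Sum ≈ 2.2252 → 2.225 bits.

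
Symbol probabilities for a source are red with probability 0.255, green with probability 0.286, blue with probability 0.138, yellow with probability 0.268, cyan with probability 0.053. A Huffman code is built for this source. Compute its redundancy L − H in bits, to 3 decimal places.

0.044 bits

Entropy H = −Σ p log₂ p ≈ 2.1472 bits.
Huffman merges: 53/1000+69/500→191/1000; 191/1000+51/200→223/500; 67/250+143/500→277/500; 223/500+277/500→1. L = 2191/1000 ≈ 2.1910.
L − H = 2.1910 − 2.1472 = 0.044 bits.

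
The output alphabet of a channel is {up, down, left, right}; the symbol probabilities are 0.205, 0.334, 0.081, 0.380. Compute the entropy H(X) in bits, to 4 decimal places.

H = −Σ pᵢ log₂ pᵢ.
−0.205·log₂(0.205) = 0.4687
−0.334·log₂(0.334) = 0.5284
−0.081·log₂(0.081) = 0.2937
−0.380·log₂(0.380) = 0.5305
Sum ≈ 1.8213 → 1.8213 bits.

1.8213 bits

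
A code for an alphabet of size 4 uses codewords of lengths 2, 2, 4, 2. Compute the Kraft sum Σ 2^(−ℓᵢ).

0.8125

With common denominator 2^4 = 16: Σ 2^(−ℓᵢ) = 4/16 + 4/16 + 1/16 + 4/16 = 13/16 = 0.8125.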